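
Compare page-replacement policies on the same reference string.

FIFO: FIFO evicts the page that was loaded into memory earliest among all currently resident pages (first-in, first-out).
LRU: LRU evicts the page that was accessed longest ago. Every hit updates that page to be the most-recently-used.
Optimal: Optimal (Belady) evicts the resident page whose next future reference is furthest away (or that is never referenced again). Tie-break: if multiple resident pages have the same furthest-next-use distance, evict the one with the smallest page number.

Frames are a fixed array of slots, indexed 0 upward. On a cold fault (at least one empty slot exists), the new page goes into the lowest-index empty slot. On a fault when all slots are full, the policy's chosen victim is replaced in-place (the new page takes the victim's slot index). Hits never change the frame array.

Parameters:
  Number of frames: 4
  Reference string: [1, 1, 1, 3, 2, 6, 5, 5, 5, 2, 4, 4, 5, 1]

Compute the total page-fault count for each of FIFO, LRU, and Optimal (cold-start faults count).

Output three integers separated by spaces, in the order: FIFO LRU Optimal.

--- FIFO ---
  step 0: ref 1 -> FAULT, frames=[1,-,-,-] (faults so far: 1)
  step 1: ref 1 -> HIT, frames=[1,-,-,-] (faults so far: 1)
  step 2: ref 1 -> HIT, frames=[1,-,-,-] (faults so far: 1)
  step 3: ref 3 -> FAULT, frames=[1,3,-,-] (faults so far: 2)
  step 4: ref 2 -> FAULT, frames=[1,3,2,-] (faults so far: 3)
  step 5: ref 6 -> FAULT, frames=[1,3,2,6] (faults so far: 4)
  step 6: ref 5 -> FAULT, evict 1, frames=[5,3,2,6] (faults so far: 5)
  step 7: ref 5 -> HIT, frames=[5,3,2,6] (faults so far: 5)
  step 8: ref 5 -> HIT, frames=[5,3,2,6] (faults so far: 5)
  step 9: ref 2 -> HIT, frames=[5,3,2,6] (faults so far: 5)
  step 10: ref 4 -> FAULT, evict 3, frames=[5,4,2,6] (faults so far: 6)
  step 11: ref 4 -> HIT, frames=[5,4,2,6] (faults so far: 6)
  step 12: ref 5 -> HIT, frames=[5,4,2,6] (faults so far: 6)
  step 13: ref 1 -> FAULT, evict 2, frames=[5,4,1,6] (faults so far: 7)
  FIFO total faults: 7
--- LRU ---
  step 0: ref 1 -> FAULT, frames=[1,-,-,-] (faults so far: 1)
  step 1: ref 1 -> HIT, frames=[1,-,-,-] (faults so far: 1)
  step 2: ref 1 -> HIT, frames=[1,-,-,-] (faults so far: 1)
  step 3: ref 3 -> FAULT, frames=[1,3,-,-] (faults so far: 2)
  step 4: ref 2 -> FAULT, frames=[1,3,2,-] (faults so far: 3)
  step 5: ref 6 -> FAULT, frames=[1,3,2,6] (faults so far: 4)
  step 6: ref 5 -> FAULT, evict 1, frames=[5,3,2,6] (faults so far: 5)
  step 7: ref 5 -> HIT, frames=[5,3,2,6] (faults so far: 5)
  step 8: ref 5 -> HIT, frames=[5,3,2,6] (faults so far: 5)
  step 9: ref 2 -> HIT, frames=[5,3,2,6] (faults so far: 5)
  step 10: ref 4 -> FAULT, evict 3, frames=[5,4,2,6] (faults so far: 6)
  step 11: ref 4 -> HIT, frames=[5,4,2,6] (faults so far: 6)
  step 12: ref 5 -> HIT, frames=[5,4,2,6] (faults so far: 6)
  step 13: ref 1 -> FAULT, evict 6, frames=[5,4,2,1] (faults so far: 7)
  LRU total faults: 7
--- Optimal ---
  step 0: ref 1 -> FAULT, frames=[1,-,-,-] (faults so far: 1)
  step 1: ref 1 -> HIT, frames=[1,-,-,-] (faults so far: 1)
  step 2: ref 1 -> HIT, frames=[1,-,-,-] (faults so far: 1)
  step 3: ref 3 -> FAULT, frames=[1,3,-,-] (faults so far: 2)
  step 4: ref 2 -> FAULT, frames=[1,3,2,-] (faults so far: 3)
  step 5: ref 6 -> FAULT, frames=[1,3,2,6] (faults so far: 4)
  step 6: ref 5 -> FAULT, evict 3, frames=[1,5,2,6] (faults so far: 5)
  step 7: ref 5 -> HIT, frames=[1,5,2,6] (faults so far: 5)
  step 8: ref 5 -> HIT, frames=[1,5,2,6] (faults so far: 5)
  step 9: ref 2 -> HIT, frames=[1,5,2,6] (faults so far: 5)
  step 10: ref 4 -> FAULT, evict 2, frames=[1,5,4,6] (faults so far: 6)
  step 11: ref 4 -> HIT, frames=[1,5,4,6] (faults so far: 6)
  step 12: ref 5 -> HIT, frames=[1,5,4,6] (faults so far: 6)
  step 13: ref 1 -> HIT, frames=[1,5,4,6] (faults so far: 6)
  Optimal total faults: 6

Answer: 7 7 6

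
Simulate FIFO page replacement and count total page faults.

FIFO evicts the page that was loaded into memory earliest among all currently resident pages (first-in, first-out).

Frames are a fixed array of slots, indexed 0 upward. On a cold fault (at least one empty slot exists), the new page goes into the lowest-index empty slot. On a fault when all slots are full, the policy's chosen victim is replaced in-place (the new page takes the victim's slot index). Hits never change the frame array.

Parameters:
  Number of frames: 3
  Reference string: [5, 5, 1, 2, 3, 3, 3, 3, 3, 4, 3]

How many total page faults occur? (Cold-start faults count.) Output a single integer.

Step 0: ref 5 → FAULT, frames=[5,-,-]
Step 1: ref 5 → HIT, frames=[5,-,-]
Step 2: ref 1 → FAULT, frames=[5,1,-]
Step 3: ref 2 → FAULT, frames=[5,1,2]
Step 4: ref 3 → FAULT (evict 5), frames=[3,1,2]
Step 5: ref 3 → HIT, frames=[3,1,2]
Step 6: ref 3 → HIT, frames=[3,1,2]
Step 7: ref 3 → HIT, frames=[3,1,2]
Step 8: ref 3 → HIT, frames=[3,1,2]
Step 9: ref 4 → FAULT (evict 1), frames=[3,4,2]
Step 10: ref 3 → HIT, frames=[3,4,2]
Total faults: 5

Answer: 5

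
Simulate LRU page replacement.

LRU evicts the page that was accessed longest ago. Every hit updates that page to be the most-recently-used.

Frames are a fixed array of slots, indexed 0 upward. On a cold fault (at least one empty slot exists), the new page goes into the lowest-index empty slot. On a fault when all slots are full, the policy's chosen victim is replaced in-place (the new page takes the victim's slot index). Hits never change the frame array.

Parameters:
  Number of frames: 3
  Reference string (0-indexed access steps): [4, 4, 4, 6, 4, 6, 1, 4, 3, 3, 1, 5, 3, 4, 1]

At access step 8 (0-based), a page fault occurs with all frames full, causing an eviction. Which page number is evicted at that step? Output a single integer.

Answer: 6

Derivation:
Step 0: ref 4 -> FAULT, frames=[4,-,-]
Step 1: ref 4 -> HIT, frames=[4,-,-]
Step 2: ref 4 -> HIT, frames=[4,-,-]
Step 3: ref 6 -> FAULT, frames=[4,6,-]
Step 4: ref 4 -> HIT, frames=[4,6,-]
Step 5: ref 6 -> HIT, frames=[4,6,-]
Step 6: ref 1 -> FAULT, frames=[4,6,1]
Step 7: ref 4 -> HIT, frames=[4,6,1]
Step 8: ref 3 -> FAULT, evict 6, frames=[4,3,1]
At step 8: evicted page 6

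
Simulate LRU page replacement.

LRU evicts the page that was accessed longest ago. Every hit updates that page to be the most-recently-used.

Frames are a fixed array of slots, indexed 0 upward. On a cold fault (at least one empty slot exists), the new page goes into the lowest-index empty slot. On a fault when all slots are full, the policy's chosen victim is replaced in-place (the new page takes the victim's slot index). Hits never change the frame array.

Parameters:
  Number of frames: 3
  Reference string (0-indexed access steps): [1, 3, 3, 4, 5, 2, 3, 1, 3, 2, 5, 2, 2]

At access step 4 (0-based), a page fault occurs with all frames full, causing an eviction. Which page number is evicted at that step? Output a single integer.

Answer: 1

Derivation:
Step 0: ref 1 -> FAULT, frames=[1,-,-]
Step 1: ref 3 -> FAULT, frames=[1,3,-]
Step 2: ref 3 -> HIT, frames=[1,3,-]
Step 3: ref 4 -> FAULT, frames=[1,3,4]
Step 4: ref 5 -> FAULT, evict 1, frames=[5,3,4]
At step 4: evicted page 1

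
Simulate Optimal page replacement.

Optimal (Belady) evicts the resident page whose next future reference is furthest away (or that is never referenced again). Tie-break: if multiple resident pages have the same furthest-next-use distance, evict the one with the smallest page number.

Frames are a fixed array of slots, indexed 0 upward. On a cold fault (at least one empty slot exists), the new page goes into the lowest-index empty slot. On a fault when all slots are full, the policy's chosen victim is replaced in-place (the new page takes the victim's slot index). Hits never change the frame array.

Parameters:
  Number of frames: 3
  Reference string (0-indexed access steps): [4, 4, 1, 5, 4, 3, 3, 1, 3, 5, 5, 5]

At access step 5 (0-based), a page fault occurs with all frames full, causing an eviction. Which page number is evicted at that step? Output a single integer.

Answer: 4

Derivation:
Step 0: ref 4 -> FAULT, frames=[4,-,-]
Step 1: ref 4 -> HIT, frames=[4,-,-]
Step 2: ref 1 -> FAULT, frames=[4,1,-]
Step 3: ref 5 -> FAULT, frames=[4,1,5]
Step 4: ref 4 -> HIT, frames=[4,1,5]
Step 5: ref 3 -> FAULT, evict 4, frames=[3,1,5]
At step 5: evicted page 4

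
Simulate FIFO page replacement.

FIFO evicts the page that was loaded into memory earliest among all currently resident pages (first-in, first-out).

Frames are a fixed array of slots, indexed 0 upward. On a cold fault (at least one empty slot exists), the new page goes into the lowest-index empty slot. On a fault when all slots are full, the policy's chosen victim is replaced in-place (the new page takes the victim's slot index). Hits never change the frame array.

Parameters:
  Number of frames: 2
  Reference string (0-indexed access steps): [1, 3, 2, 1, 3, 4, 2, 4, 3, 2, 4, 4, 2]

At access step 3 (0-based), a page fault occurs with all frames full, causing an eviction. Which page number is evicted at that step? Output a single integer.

Answer: 3

Derivation:
Step 0: ref 1 -> FAULT, frames=[1,-]
Step 1: ref 3 -> FAULT, frames=[1,3]
Step 2: ref 2 -> FAULT, evict 1, frames=[2,3]
Step 3: ref 1 -> FAULT, evict 3, frames=[2,1]
At step 3: evicted page 3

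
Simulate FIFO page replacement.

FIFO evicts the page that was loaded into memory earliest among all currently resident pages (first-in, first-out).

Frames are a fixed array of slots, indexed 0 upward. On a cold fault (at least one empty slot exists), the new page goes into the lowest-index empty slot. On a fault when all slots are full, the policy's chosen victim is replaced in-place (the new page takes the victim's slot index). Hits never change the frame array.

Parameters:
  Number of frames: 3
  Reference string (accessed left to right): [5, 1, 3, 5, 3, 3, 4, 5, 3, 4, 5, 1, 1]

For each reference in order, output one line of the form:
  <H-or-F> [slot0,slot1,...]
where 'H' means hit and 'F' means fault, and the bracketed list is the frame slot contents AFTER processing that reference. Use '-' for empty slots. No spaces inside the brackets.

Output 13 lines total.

F [5,-,-]
F [5,1,-]
F [5,1,3]
H [5,1,3]
H [5,1,3]
H [5,1,3]
F [4,1,3]
F [4,5,3]
H [4,5,3]
H [4,5,3]
H [4,5,3]
F [4,5,1]
H [4,5,1]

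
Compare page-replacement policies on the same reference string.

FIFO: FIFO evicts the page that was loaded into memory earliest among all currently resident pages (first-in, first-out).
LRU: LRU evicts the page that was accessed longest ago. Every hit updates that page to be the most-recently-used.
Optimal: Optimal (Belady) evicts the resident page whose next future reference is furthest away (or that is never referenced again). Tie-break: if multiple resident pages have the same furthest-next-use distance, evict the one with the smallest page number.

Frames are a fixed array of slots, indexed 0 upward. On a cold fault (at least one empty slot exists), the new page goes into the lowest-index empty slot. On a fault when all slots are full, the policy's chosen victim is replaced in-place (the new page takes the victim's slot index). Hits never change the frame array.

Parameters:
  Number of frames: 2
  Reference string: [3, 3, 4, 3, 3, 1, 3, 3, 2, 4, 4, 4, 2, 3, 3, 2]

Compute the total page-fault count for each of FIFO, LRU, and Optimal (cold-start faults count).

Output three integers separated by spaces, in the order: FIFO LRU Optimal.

Answer: 8 6 6

Derivation:
--- FIFO ---
  step 0: ref 3 -> FAULT, frames=[3,-] (faults so far: 1)
  step 1: ref 3 -> HIT, frames=[3,-] (faults so far: 1)
  step 2: ref 4 -> FAULT, frames=[3,4] (faults so far: 2)
  step 3: ref 3 -> HIT, frames=[3,4] (faults so far: 2)
  step 4: ref 3 -> HIT, frames=[3,4] (faults so far: 2)
  step 5: ref 1 -> FAULT, evict 3, frames=[1,4] (faults so far: 3)
  step 6: ref 3 -> FAULT, evict 4, frames=[1,3] (faults so far: 4)
  step 7: ref 3 -> HIT, frames=[1,3] (faults so far: 4)
  step 8: ref 2 -> FAULT, evict 1, frames=[2,3] (faults so far: 5)
  step 9: ref 4 -> FAULT, evict 3, frames=[2,4] (faults so far: 6)
  step 10: ref 4 -> HIT, frames=[2,4] (faults so far: 6)
  step 11: ref 4 -> HIT, frames=[2,4] (faults so far: 6)
  step 12: ref 2 -> HIT, frames=[2,4] (faults so far: 6)
  step 13: ref 3 -> FAULT, evict 2, frames=[3,4] (faults so far: 7)
  step 14: ref 3 -> HIT, frames=[3,4] (faults so far: 7)
  step 15: ref 2 -> FAULT, evict 4, frames=[3,2] (faults so far: 8)
  FIFO total faults: 8
--- LRU ---
  step 0: ref 3 -> FAULT, frames=[3,-] (faults so far: 1)
  step 1: ref 3 -> HIT, frames=[3,-] (faults so far: 1)
  step 2: ref 4 -> FAULT, frames=[3,4] (faults so far: 2)
  step 3: ref 3 -> HIT, frames=[3,4] (faults so far: 2)
  step 4: ref 3 -> HIT, frames=[3,4] (faults so far: 2)
  step 5: ref 1 -> FAULT, evict 4, frames=[3,1] (faults so far: 3)
  step 6: ref 3 -> HIT, frames=[3,1] (faults so far: 3)
  step 7: ref 3 -> HIT, frames=[3,1] (faults so far: 3)
  step 8: ref 2 -> FAULT, evict 1, frames=[3,2] (faults so far: 4)
  step 9: ref 4 -> FAULT, evict 3, frames=[4,2] (faults so far: 5)
  step 10: ref 4 -> HIT, frames=[4,2] (faults so far: 5)
  step 11: ref 4 -> HIT, frames=[4,2] (faults so far: 5)
  step 12: ref 2 -> HIT, frames=[4,2] (faults so far: 5)
  step 13: ref 3 -> FAULT, evict 4, frames=[3,2] (faults so far: 6)
  step 14: ref 3 -> HIT, frames=[3,2] (faults so far: 6)
  step 15: ref 2 -> HIT, frames=[3,2] (faults so far: 6)
  LRU total faults: 6
--- Optimal ---
  step 0: ref 3 -> FAULT, frames=[3,-] (faults so far: 1)
  step 1: ref 3 -> HIT, frames=[3,-] (faults so far: 1)
  step 2: ref 4 -> FAULT, frames=[3,4] (faults so far: 2)
  step 3: ref 3 -> HIT, frames=[3,4] (faults so far: 2)
  step 4: ref 3 -> HIT, frames=[3,4] (faults so far: 2)
  step 5: ref 1 -> FAULT, evict 4, frames=[3,1] (faults so far: 3)
  step 6: ref 3 -> HIT, frames=[3,1] (faults so far: 3)
  step 7: ref 3 -> HIT, frames=[3,1] (faults so far: 3)
  step 8: ref 2 -> FAULT, evict 1, frames=[3,2] (faults so far: 4)
  step 9: ref 4 -> FAULT, evict 3, frames=[4,2] (faults so far: 5)
  step 10: ref 4 -> HIT, frames=[4,2] (faults so far: 5)
  step 11: ref 4 -> HIT, frames=[4,2] (faults so far: 5)
  step 12: ref 2 -> HIT, frames=[4,2] (faults so far: 5)
  step 13: ref 3 -> FAULT, evict 4, frames=[3,2] (faults so far: 6)
  step 14: ref 3 -> HIT, frames=[3,2] (faults so far: 6)
  step 15: ref 2 -> HIT, frames=[3,2] (faults so far: 6)
  Optimal total faults: 6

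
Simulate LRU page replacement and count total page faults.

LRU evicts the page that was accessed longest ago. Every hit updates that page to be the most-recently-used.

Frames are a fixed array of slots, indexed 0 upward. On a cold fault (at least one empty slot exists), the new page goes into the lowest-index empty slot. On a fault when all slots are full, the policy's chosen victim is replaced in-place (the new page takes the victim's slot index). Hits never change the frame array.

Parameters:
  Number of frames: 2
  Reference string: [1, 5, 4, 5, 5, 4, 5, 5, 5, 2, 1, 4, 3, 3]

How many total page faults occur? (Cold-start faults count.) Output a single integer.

Answer: 7

Derivation:
Step 0: ref 1 → FAULT, frames=[1,-]
Step 1: ref 5 → FAULT, frames=[1,5]
Step 2: ref 4 → FAULT (evict 1), frames=[4,5]
Step 3: ref 5 → HIT, frames=[4,5]
Step 4: ref 5 → HIT, frames=[4,5]
Step 5: ref 4 → HIT, frames=[4,5]
Step 6: ref 5 → HIT, frames=[4,5]
Step 7: ref 5 → HIT, frames=[4,5]
Step 8: ref 5 → HIT, frames=[4,5]
Step 9: ref 2 → FAULT (evict 4), frames=[2,5]
Step 10: ref 1 → FAULT (evict 5), frames=[2,1]
Step 11: ref 4 → FAULT (evict 2), frames=[4,1]
Step 12: ref 3 → FAULT (evict 1), frames=[4,3]
Step 13: ref 3 → HIT, frames=[4,3]
Total faults: 7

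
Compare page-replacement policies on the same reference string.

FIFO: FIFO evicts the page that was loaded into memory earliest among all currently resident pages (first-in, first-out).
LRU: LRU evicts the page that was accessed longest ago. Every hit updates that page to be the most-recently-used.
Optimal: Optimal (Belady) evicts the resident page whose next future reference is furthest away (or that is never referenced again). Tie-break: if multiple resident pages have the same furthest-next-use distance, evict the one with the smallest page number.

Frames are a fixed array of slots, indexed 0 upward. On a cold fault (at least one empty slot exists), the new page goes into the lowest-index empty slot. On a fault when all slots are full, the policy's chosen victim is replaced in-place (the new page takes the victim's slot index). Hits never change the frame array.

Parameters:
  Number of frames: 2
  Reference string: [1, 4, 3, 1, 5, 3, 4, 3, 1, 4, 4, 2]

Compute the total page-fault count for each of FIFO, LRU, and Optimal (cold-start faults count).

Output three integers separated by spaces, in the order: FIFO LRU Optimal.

--- FIFO ---
  step 0: ref 1 -> FAULT, frames=[1,-] (faults so far: 1)
  step 1: ref 4 -> FAULT, frames=[1,4] (faults so far: 2)
  step 2: ref 3 -> FAULT, evict 1, frames=[3,4] (faults so far: 3)
  step 3: ref 1 -> FAULT, evict 4, frames=[3,1] (faults so far: 4)
  step 4: ref 5 -> FAULT, evict 3, frames=[5,1] (faults so far: 5)
  step 5: ref 3 -> FAULT, evict 1, frames=[5,3] (faults so far: 6)
  step 6: ref 4 -> FAULT, evict 5, frames=[4,3] (faults so far: 7)
  step 7: ref 3 -> HIT, frames=[4,3] (faults so far: 7)
  step 8: ref 1 -> FAULT, evict 3, frames=[4,1] (faults so far: 8)
  step 9: ref 4 -> HIT, frames=[4,1] (faults so far: 8)
  step 10: ref 4 -> HIT, frames=[4,1] (faults so far: 8)
  step 11: ref 2 -> FAULT, evict 4, frames=[2,1] (faults so far: 9)
  FIFO total faults: 9
--- LRU ---
  step 0: ref 1 -> FAULT, frames=[1,-] (faults so far: 1)
  step 1: ref 4 -> FAULT, frames=[1,4] (faults so far: 2)
  step 2: ref 3 -> FAULT, evict 1, frames=[3,4] (faults so far: 3)
  step 3: ref 1 -> FAULT, evict 4, frames=[3,1] (faults so far: 4)
  step 4: ref 5 -> FAULT, evict 3, frames=[5,1] (faults so far: 5)
  step 5: ref 3 -> FAULT, evict 1, frames=[5,3] (faults so far: 6)
  step 6: ref 4 -> FAULT, evict 5, frames=[4,3] (faults so far: 7)
  step 7: ref 3 -> HIT, frames=[4,3] (faults so far: 7)
  step 8: ref 1 -> FAULT, evict 4, frames=[1,3] (faults so far: 8)
  step 9: ref 4 -> FAULT, evict 3, frames=[1,4] (faults so far: 9)
  step 10: ref 4 -> HIT, frames=[1,4] (faults so far: 9)
  step 11: ref 2 -> FAULT, evict 1, frames=[2,4] (faults so far: 10)
  LRU total faults: 10
--- Optimal ---
  step 0: ref 1 -> FAULT, frames=[1,-] (faults so far: 1)
  step 1: ref 4 -> FAULT, frames=[1,4] (faults so far: 2)
  step 2: ref 3 -> FAULT, evict 4, frames=[1,3] (faults so far: 3)
  step 3: ref 1 -> HIT, frames=[1,3] (faults so far: 3)
  step 4: ref 5 -> FAULT, evict 1, frames=[5,3] (faults so far: 4)
  step 5: ref 3 -> HIT, frames=[5,3] (faults so far: 4)
  step 6: ref 4 -> FAULT, evict 5, frames=[4,3] (faults so far: 5)
  step 7: ref 3 -> HIT, frames=[4,3] (faults so far: 5)
  step 8: ref 1 -> FAULT, evict 3, frames=[4,1] (faults so far: 6)
  step 9: ref 4 -> HIT, frames=[4,1] (faults so far: 6)
  step 10: ref 4 -> HIT, frames=[4,1] (faults so far: 6)
  step 11: ref 2 -> FAULT, evict 1, frames=[4,2] (faults so far: 7)
  Optimal total faults: 7

Answer: 9 10 7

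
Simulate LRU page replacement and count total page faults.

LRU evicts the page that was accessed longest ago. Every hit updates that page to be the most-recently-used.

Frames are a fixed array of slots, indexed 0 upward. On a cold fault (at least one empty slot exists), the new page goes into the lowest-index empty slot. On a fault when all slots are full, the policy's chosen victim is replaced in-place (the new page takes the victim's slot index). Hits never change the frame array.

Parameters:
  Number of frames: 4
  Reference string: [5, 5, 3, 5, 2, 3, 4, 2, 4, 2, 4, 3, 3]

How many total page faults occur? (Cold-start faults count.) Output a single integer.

Answer: 4

Derivation:
Step 0: ref 5 → FAULT, frames=[5,-,-,-]
Step 1: ref 5 → HIT, frames=[5,-,-,-]
Step 2: ref 3 → FAULT, frames=[5,3,-,-]
Step 3: ref 5 → HIT, frames=[5,3,-,-]
Step 4: ref 2 → FAULT, frames=[5,3,2,-]
Step 5: ref 3 → HIT, frames=[5,3,2,-]
Step 6: ref 4 → FAULT, frames=[5,3,2,4]
Step 7: ref 2 → HIT, frames=[5,3,2,4]
Step 8: ref 4 → HIT, frames=[5,3,2,4]
Step 9: ref 2 → HIT, frames=[5,3,2,4]
Step 10: ref 4 → HIT, frames=[5,3,2,4]
Step 11: ref 3 → HIT, frames=[5,3,2,4]
Step 12: ref 3 → HIT, frames=[5,3,2,4]
Total faults: 4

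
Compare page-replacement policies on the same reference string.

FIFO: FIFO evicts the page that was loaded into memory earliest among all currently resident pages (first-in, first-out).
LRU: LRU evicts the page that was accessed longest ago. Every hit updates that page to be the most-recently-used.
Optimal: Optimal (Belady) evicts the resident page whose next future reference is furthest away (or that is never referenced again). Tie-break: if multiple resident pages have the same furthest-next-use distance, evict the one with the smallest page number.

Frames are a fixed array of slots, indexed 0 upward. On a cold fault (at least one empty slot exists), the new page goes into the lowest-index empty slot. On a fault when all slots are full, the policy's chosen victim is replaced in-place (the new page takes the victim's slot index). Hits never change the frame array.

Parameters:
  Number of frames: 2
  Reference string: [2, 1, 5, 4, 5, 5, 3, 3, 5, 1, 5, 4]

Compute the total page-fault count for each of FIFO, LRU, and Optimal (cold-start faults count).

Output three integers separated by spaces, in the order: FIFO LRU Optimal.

Answer: 8 7 7

Derivation:
--- FIFO ---
  step 0: ref 2 -> FAULT, frames=[2,-] (faults so far: 1)
  step 1: ref 1 -> FAULT, frames=[2,1] (faults so far: 2)
  step 2: ref 5 -> FAULT, evict 2, frames=[5,1] (faults so far: 3)
  step 3: ref 4 -> FAULT, evict 1, frames=[5,4] (faults so far: 4)
  step 4: ref 5 -> HIT, frames=[5,4] (faults so far: 4)
  step 5: ref 5 -> HIT, frames=[5,4] (faults so far: 4)
  step 6: ref 3 -> FAULT, evict 5, frames=[3,4] (faults so far: 5)
  step 7: ref 3 -> HIT, frames=[3,4] (faults so far: 5)
  step 8: ref 5 -> FAULT, evict 4, frames=[3,5] (faults so far: 6)
  step 9: ref 1 -> FAULT, evict 3, frames=[1,5] (faults so far: 7)
  step 10: ref 5 -> HIT, frames=[1,5] (faults so far: 7)
  step 11: ref 4 -> FAULT, evict 5, frames=[1,4] (faults so far: 8)
  FIFO total faults: 8
--- LRU ---
  step 0: ref 2 -> FAULT, frames=[2,-] (faults so far: 1)
  step 1: ref 1 -> FAULT, frames=[2,1] (faults so far: 2)
  step 2: ref 5 -> FAULT, evict 2, frames=[5,1] (faults so far: 3)
  step 3: ref 4 -> FAULT, evict 1, frames=[5,4] (faults so far: 4)
  step 4: ref 5 -> HIT, frames=[5,4] (faults so far: 4)
  step 5: ref 5 -> HIT, frames=[5,4] (faults so far: 4)
  step 6: ref 3 -> FAULT, evict 4, frames=[5,3] (faults so far: 5)
  step 7: ref 3 -> HIT, frames=[5,3] (faults so far: 5)
  step 8: ref 5 -> HIT, frames=[5,3] (faults so far: 5)
  step 9: ref 1 -> FAULT, evict 3, frames=[5,1] (faults so far: 6)
  step 10: ref 5 -> HIT, frames=[5,1] (faults so far: 6)
  step 11: ref 4 -> FAULT, evict 1, frames=[5,4] (faults so far: 7)
  LRU total faults: 7
--- Optimal ---
  step 0: ref 2 -> FAULT, frames=[2,-] (faults so far: 1)
  step 1: ref 1 -> FAULT, frames=[2,1] (faults so far: 2)
  step 2: ref 5 -> FAULT, evict 2, frames=[5,1] (faults so far: 3)
  step 3: ref 4 -> FAULT, evict 1, frames=[5,4] (faults so far: 4)
  step 4: ref 5 -> HIT, frames=[5,4] (faults so far: 4)
  step 5: ref 5 -> HIT, frames=[5,4] (faults so far: 4)
  step 6: ref 3 -> FAULT, evict 4, frames=[5,3] (faults so far: 5)
  step 7: ref 3 -> HIT, frames=[5,3] (faults so far: 5)
  step 8: ref 5 -> HIT, frames=[5,3] (faults so far: 5)
  step 9: ref 1 -> FAULT, evict 3, frames=[5,1] (faults so far: 6)
  step 10: ref 5 -> HIT, frames=[5,1] (faults so far: 6)
  step 11: ref 4 -> FAULT, evict 1, frames=[5,4] (faults so far: 7)
  Optimal total faults: 7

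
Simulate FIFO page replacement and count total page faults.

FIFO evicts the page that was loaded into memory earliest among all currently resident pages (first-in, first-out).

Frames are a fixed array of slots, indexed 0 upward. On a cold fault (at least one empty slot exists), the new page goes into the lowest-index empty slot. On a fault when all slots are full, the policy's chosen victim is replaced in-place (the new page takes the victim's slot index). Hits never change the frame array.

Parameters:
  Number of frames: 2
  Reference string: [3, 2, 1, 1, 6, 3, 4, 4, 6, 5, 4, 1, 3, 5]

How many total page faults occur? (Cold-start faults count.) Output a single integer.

Answer: 12

Derivation:
Step 0: ref 3 → FAULT, frames=[3,-]
Step 1: ref 2 → FAULT, frames=[3,2]
Step 2: ref 1 → FAULT (evict 3), frames=[1,2]
Step 3: ref 1 → HIT, frames=[1,2]
Step 4: ref 6 → FAULT (evict 2), frames=[1,6]
Step 5: ref 3 → FAULT (evict 1), frames=[3,6]
Step 6: ref 4 → FAULT (evict 6), frames=[3,4]
Step 7: ref 4 → HIT, frames=[3,4]
Step 8: ref 6 → FAULT (evict 3), frames=[6,4]
Step 9: ref 5 → FAULT (evict 4), frames=[6,5]
Step 10: ref 4 → FAULT (evict 6), frames=[4,5]
Step 11: ref 1 → FAULT (evict 5), frames=[4,1]
Step 12: ref 3 → FAULT (evict 4), frames=[3,1]
Step 13: ref 5 → FAULT (evict 1), frames=[3,5]
Total faults: 12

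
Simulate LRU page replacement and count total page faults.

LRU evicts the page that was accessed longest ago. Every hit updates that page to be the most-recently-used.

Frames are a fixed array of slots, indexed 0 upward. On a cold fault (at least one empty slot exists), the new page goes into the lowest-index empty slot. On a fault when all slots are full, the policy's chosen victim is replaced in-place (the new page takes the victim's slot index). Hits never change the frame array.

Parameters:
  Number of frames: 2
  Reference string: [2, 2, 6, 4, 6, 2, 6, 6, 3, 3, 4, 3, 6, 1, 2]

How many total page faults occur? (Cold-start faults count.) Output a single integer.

Answer: 9

Derivation:
Step 0: ref 2 → FAULT, frames=[2,-]
Step 1: ref 2 → HIT, frames=[2,-]
Step 2: ref 6 → FAULT, frames=[2,6]
Step 3: ref 4 → FAULT (evict 2), frames=[4,6]
Step 4: ref 6 → HIT, frames=[4,6]
Step 5: ref 2 → FAULT (evict 4), frames=[2,6]
Step 6: ref 6 → HIT, frames=[2,6]
Step 7: ref 6 → HIT, frames=[2,6]
Step 8: ref 3 → FAULT (evict 2), frames=[3,6]
Step 9: ref 3 → HIT, frames=[3,6]
Step 10: ref 4 → FAULT (evict 6), frames=[3,4]
Step 11: ref 3 → HIT, frames=[3,4]
Step 12: ref 6 → FAULT (evict 4), frames=[3,6]
Step 13: ref 1 → FAULT (evict 3), frames=[1,6]
Step 14: ref 2 → FAULT (evict 6), frames=[1,2]
Total faults: 9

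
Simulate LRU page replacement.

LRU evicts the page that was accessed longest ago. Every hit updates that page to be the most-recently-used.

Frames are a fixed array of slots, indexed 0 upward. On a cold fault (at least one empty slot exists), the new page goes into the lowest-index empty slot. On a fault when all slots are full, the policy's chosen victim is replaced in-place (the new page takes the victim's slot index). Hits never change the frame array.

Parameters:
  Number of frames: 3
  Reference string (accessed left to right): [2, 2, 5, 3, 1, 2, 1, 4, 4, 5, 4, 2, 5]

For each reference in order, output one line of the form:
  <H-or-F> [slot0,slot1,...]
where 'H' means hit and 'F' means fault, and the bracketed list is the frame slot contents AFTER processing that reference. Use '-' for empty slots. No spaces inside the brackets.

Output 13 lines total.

F [2,-,-]
H [2,-,-]
F [2,5,-]
F [2,5,3]
F [1,5,3]
F [1,2,3]
H [1,2,3]
F [1,2,4]
H [1,2,4]
F [1,5,4]
H [1,5,4]
F [2,5,4]
H [2,5,4]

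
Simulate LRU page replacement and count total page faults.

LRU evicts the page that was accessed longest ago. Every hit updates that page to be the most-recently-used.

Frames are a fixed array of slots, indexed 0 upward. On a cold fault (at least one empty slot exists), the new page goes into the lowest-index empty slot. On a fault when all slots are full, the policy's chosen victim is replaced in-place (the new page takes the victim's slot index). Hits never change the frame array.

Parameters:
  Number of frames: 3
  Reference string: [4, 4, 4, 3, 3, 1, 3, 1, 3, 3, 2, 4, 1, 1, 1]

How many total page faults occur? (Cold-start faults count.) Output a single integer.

Answer: 6

Derivation:
Step 0: ref 4 → FAULT, frames=[4,-,-]
Step 1: ref 4 → HIT, frames=[4,-,-]
Step 2: ref 4 → HIT, frames=[4,-,-]
Step 3: ref 3 → FAULT, frames=[4,3,-]
Step 4: ref 3 → HIT, frames=[4,3,-]
Step 5: ref 1 → FAULT, frames=[4,3,1]
Step 6: ref 3 → HIT, frames=[4,3,1]
Step 7: ref 1 → HIT, frames=[4,3,1]
Step 8: ref 3 → HIT, frames=[4,3,1]
Step 9: ref 3 → HIT, frames=[4,3,1]
Step 10: ref 2 → FAULT (evict 4), frames=[2,3,1]
Step 11: ref 4 → FAULT (evict 1), frames=[2,3,4]
Step 12: ref 1 → FAULT (evict 3), frames=[2,1,4]
Step 13: ref 1 → HIT, frames=[2,1,4]
Step 14: ref 1 → HIT, frames=[2,1,4]
Total faults: 6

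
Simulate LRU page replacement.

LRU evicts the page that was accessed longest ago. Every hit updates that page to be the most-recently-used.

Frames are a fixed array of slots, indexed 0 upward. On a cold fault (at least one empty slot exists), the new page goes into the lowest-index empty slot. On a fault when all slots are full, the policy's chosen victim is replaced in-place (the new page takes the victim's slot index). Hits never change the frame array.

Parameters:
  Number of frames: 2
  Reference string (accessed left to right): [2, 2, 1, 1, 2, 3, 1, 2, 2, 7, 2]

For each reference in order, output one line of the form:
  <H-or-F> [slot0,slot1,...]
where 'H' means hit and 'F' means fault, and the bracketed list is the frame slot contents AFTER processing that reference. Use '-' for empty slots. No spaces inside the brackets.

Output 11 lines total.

F [2,-]
H [2,-]
F [2,1]
H [2,1]
H [2,1]
F [2,3]
F [1,3]
F [1,2]
H [1,2]
F [7,2]
H [7,2]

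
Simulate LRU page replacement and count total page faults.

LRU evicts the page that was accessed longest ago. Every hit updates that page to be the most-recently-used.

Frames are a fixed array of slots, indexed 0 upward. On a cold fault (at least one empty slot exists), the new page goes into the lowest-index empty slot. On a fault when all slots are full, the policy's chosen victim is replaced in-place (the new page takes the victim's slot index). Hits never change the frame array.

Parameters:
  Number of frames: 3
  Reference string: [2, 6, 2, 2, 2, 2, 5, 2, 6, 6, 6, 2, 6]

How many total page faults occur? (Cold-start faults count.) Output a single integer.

Answer: 3

Derivation:
Step 0: ref 2 → FAULT, frames=[2,-,-]
Step 1: ref 6 → FAULT, frames=[2,6,-]
Step 2: ref 2 → HIT, frames=[2,6,-]
Step 3: ref 2 → HIT, frames=[2,6,-]
Step 4: ref 2 → HIT, frames=[2,6,-]
Step 5: ref 2 → HIT, frames=[2,6,-]
Step 6: ref 5 → FAULT, frames=[2,6,5]
Step 7: ref 2 → HIT, frames=[2,6,5]
Step 8: ref 6 → HIT, frames=[2,6,5]
Step 9: ref 6 → HIT, frames=[2,6,5]
Step 10: ref 6 → HIT, frames=[2,6,5]
Step 11: ref 2 → HIT, frames=[2,6,5]
Step 12: ref 6 → HIT, frames=[2,6,5]
Total faults: 3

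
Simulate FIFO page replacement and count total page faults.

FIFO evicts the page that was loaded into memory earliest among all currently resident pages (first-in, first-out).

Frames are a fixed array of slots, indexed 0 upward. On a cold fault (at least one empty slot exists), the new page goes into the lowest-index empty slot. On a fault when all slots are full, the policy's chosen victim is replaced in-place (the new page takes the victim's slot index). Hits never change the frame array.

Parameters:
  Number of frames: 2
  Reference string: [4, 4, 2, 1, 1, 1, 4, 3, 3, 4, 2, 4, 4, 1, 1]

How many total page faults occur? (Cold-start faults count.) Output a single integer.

Step 0: ref 4 → FAULT, frames=[4,-]
Step 1: ref 4 → HIT, frames=[4,-]
Step 2: ref 2 → FAULT, frames=[4,2]
Step 3: ref 1 → FAULT (evict 4), frames=[1,2]
Step 4: ref 1 → HIT, frames=[1,2]
Step 5: ref 1 → HIT, frames=[1,2]
Step 6: ref 4 → FAULT (evict 2), frames=[1,4]
Step 7: ref 3 → FAULT (evict 1), frames=[3,4]
Step 8: ref 3 → HIT, frames=[3,4]
Step 9: ref 4 → HIT, frames=[3,4]
Step 10: ref 2 → FAULT (evict 4), frames=[3,2]
Step 11: ref 4 → FAULT (evict 3), frames=[4,2]
Step 12: ref 4 → HIT, frames=[4,2]
Step 13: ref 1 → FAULT (evict 2), frames=[4,1]
Step 14: ref 1 → HIT, frames=[4,1]
Total faults: 8

Answer: 8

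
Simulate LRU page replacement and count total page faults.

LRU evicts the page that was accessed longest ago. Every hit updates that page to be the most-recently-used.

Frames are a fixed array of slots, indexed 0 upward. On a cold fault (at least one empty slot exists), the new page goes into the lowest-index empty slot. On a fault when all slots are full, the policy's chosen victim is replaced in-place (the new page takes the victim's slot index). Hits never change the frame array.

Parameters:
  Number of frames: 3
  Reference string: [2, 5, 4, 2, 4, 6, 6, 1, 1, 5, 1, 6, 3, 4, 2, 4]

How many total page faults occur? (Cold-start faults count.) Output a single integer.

Answer: 9

Derivation:
Step 0: ref 2 → FAULT, frames=[2,-,-]
Step 1: ref 5 → FAULT, frames=[2,5,-]
Step 2: ref 4 → FAULT, frames=[2,5,4]
Step 3: ref 2 → HIT, frames=[2,5,4]
Step 4: ref 4 → HIT, frames=[2,5,4]
Step 5: ref 6 → FAULT (evict 5), frames=[2,6,4]
Step 6: ref 6 → HIT, frames=[2,6,4]
Step 7: ref 1 → FAULT (evict 2), frames=[1,6,4]
Step 8: ref 1 → HIT, frames=[1,6,4]
Step 9: ref 5 → FAULT (evict 4), frames=[1,6,5]
Step 10: ref 1 → HIT, frames=[1,6,5]
Step 11: ref 6 → HIT, frames=[1,6,5]
Step 12: ref 3 → FAULT (evict 5), frames=[1,6,3]
Step 13: ref 4 → FAULT (evict 1), frames=[4,6,3]
Step 14: ref 2 → FAULT (evict 6), frames=[4,2,3]
Step 15: ref 4 → HIT, frames=[4,2,3]
Total faults: 9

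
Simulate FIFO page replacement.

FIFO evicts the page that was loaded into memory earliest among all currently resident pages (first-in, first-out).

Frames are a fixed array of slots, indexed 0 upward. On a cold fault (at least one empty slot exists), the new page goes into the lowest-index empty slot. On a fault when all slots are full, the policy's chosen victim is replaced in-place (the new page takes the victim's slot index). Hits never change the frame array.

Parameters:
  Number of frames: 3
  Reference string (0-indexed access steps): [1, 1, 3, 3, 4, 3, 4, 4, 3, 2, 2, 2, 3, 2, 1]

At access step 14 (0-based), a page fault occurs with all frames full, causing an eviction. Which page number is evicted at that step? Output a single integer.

Step 0: ref 1 -> FAULT, frames=[1,-,-]
Step 1: ref 1 -> HIT, frames=[1,-,-]
Step 2: ref 3 -> FAULT, frames=[1,3,-]
Step 3: ref 3 -> HIT, frames=[1,3,-]
Step 4: ref 4 -> FAULT, frames=[1,3,4]
Step 5: ref 3 -> HIT, frames=[1,3,4]
Step 6: ref 4 -> HIT, frames=[1,3,4]
Step 7: ref 4 -> HIT, frames=[1,3,4]
Step 8: ref 3 -> HIT, frames=[1,3,4]
Step 9: ref 2 -> FAULT, evict 1, frames=[2,3,4]
Step 10: ref 2 -> HIT, frames=[2,3,4]
Step 11: ref 2 -> HIT, frames=[2,3,4]
Step 12: ref 3 -> HIT, frames=[2,3,4]
Step 13: ref 2 -> HIT, frames=[2,3,4]
Step 14: ref 1 -> FAULT, evict 3, frames=[2,1,4]
At step 14: evicted page 3

Answer: 3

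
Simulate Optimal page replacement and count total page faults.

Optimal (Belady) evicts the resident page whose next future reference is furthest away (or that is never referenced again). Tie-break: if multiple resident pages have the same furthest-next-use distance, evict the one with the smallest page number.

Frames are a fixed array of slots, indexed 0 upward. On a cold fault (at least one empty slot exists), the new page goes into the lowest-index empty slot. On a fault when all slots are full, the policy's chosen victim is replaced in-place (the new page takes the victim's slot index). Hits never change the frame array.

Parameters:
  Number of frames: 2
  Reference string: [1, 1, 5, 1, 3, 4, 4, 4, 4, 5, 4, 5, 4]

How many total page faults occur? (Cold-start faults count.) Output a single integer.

Answer: 4

Derivation:
Step 0: ref 1 → FAULT, frames=[1,-]
Step 1: ref 1 → HIT, frames=[1,-]
Step 2: ref 5 → FAULT, frames=[1,5]
Step 3: ref 1 → HIT, frames=[1,5]
Step 4: ref 3 → FAULT (evict 1), frames=[3,5]
Step 5: ref 4 → FAULT (evict 3), frames=[4,5]
Step 6: ref 4 → HIT, frames=[4,5]
Step 7: ref 4 → HIT, frames=[4,5]
Step 8: ref 4 → HIT, frames=[4,5]
Step 9: ref 5 → HIT, frames=[4,5]
Step 10: ref 4 → HIT, frames=[4,5]
Step 11: ref 5 → HIT, frames=[4,5]
Step 12: ref 4 → HIT, frames=[4,5]
Total faults: 4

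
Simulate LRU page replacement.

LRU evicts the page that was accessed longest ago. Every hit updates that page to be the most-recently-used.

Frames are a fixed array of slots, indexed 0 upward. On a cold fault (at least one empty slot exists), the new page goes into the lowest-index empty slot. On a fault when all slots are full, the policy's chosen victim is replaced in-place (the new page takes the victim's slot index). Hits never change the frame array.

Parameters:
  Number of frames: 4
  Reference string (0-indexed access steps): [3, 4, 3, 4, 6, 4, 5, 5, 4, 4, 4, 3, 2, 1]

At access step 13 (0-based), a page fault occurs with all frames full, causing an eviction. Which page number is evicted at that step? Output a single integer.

Answer: 5

Derivation:
Step 0: ref 3 -> FAULT, frames=[3,-,-,-]
Step 1: ref 4 -> FAULT, frames=[3,4,-,-]
Step 2: ref 3 -> HIT, frames=[3,4,-,-]
Step 3: ref 4 -> HIT, frames=[3,4,-,-]
Step 4: ref 6 -> FAULT, frames=[3,4,6,-]
Step 5: ref 4 -> HIT, frames=[3,4,6,-]
Step 6: ref 5 -> FAULT, frames=[3,4,6,5]
Step 7: ref 5 -> HIT, frames=[3,4,6,5]
Step 8: ref 4 -> HIT, frames=[3,4,6,5]
Step 9: ref 4 -> HIT, frames=[3,4,6,5]
Step 10: ref 4 -> HIT, frames=[3,4,6,5]
Step 11: ref 3 -> HIT, frames=[3,4,6,5]
Step 12: ref 2 -> FAULT, evict 6, frames=[3,4,2,5]
Step 13: ref 1 -> FAULT, evict 5, frames=[3,4,2,1]
At step 13: evicted page 5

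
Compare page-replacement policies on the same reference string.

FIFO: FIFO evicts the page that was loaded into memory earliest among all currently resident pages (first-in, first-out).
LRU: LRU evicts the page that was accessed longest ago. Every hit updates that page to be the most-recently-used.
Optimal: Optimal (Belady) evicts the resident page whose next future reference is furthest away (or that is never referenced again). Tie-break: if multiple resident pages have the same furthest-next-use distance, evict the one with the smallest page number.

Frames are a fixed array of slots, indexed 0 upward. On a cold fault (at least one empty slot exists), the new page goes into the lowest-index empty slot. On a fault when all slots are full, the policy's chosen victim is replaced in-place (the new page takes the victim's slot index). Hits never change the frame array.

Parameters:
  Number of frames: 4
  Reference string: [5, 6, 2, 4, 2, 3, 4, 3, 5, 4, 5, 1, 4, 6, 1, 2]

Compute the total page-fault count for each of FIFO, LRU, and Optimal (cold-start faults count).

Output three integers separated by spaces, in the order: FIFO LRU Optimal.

Answer: 9 9 7

Derivation:
--- FIFO ---
  step 0: ref 5 -> FAULT, frames=[5,-,-,-] (faults so far: 1)
  step 1: ref 6 -> FAULT, frames=[5,6,-,-] (faults so far: 2)
  step 2: ref 2 -> FAULT, frames=[5,6,2,-] (faults so far: 3)
  step 3: ref 4 -> FAULT, frames=[5,6,2,4] (faults so far: 4)
  step 4: ref 2 -> HIT, frames=[5,6,2,4] (faults so far: 4)
  step 5: ref 3 -> FAULT, evict 5, frames=[3,6,2,4] (faults so far: 5)
  step 6: ref 4 -> HIT, frames=[3,6,2,4] (faults so far: 5)
  step 7: ref 3 -> HIT, frames=[3,6,2,4] (faults so far: 5)
  step 8: ref 5 -> FAULT, evict 6, frames=[3,5,2,4] (faults so far: 6)
  step 9: ref 4 -> HIT, frames=[3,5,2,4] (faults so far: 6)
  step 10: ref 5 -> HIT, frames=[3,5,2,4] (faults so far: 6)
  step 11: ref 1 -> FAULT, evict 2, frames=[3,5,1,4] (faults so far: 7)
  step 12: ref 4 -> HIT, frames=[3,5,1,4] (faults so far: 7)
  step 13: ref 6 -> FAULT, evict 4, frames=[3,5,1,6] (faults so far: 8)
  step 14: ref 1 -> HIT, frames=[3,5,1,6] (faults so far: 8)
  step 15: ref 2 -> FAULT, evict 3, frames=[2,5,1,6] (faults so far: 9)
  FIFO total faults: 9
--- LRU ---
  step 0: ref 5 -> FAULT, frames=[5,-,-,-] (faults so far: 1)
  step 1: ref 6 -> FAULT, frames=[5,6,-,-] (faults so far: 2)
  step 2: ref 2 -> FAULT, frames=[5,6,2,-] (faults so far: 3)
  step 3: ref 4 -> FAULT, frames=[5,6,2,4] (faults so far: 4)
  step 4: ref 2 -> HIT, frames=[5,6,2,4] (faults so far: 4)
  step 5: ref 3 -> FAULT, evict 5, frames=[3,6,2,4] (faults so far: 5)
  step 6: ref 4 -> HIT, frames=[3,6,2,4] (faults so far: 5)
  step 7: ref 3 -> HIT, frames=[3,6,2,4] (faults so far: 5)
  step 8: ref 5 -> FAULT, evict 6, frames=[3,5,2,4] (faults so far: 6)
  step 9: ref 4 -> HIT, frames=[3,5,2,4] (faults so far: 6)
  step 10: ref 5 -> HIT, frames=[3,5,2,4] (faults so far: 6)
  step 11: ref 1 -> FAULT, evict 2, frames=[3,5,1,4] (faults so far: 7)
  step 12: ref 4 -> HIT, frames=[3,5,1,4] (faults so far: 7)
  step 13: ref 6 -> FAULT, evict 3, frames=[6,5,1,4] (faults so far: 8)
  step 14: ref 1 -> HIT, frames=[6,5,1,4] (faults so far: 8)
  step 15: ref 2 -> FAULT, evict 5, frames=[6,2,1,4] (faults so far: 9)
  LRU total faults: 9
--- Optimal ---
  step 0: ref 5 -> FAULT, frames=[5,-,-,-] (faults so far: 1)
  step 1: ref 6 -> FAULT, frames=[5,6,-,-] (faults so far: 2)
  step 2: ref 2 -> FAULT, frames=[5,6,2,-] (faults so far: 3)
  step 3: ref 4 -> FAULT, frames=[5,6,2,4] (faults so far: 4)
  step 4: ref 2 -> HIT, frames=[5,6,2,4] (faults so far: 4)
  step 5: ref 3 -> FAULT, evict 2, frames=[5,6,3,4] (faults so far: 5)
  step 6: ref 4 -> HIT, frames=[5,6,3,4] (faults so far: 5)
  step 7: ref 3 -> HIT, frames=[5,6,3,4] (faults so far: 5)
  step 8: ref 5 -> HIT, frames=[5,6,3,4] (faults so far: 5)
  step 9: ref 4 -> HIT, frames=[5,6,3,4] (faults so far: 5)
  step 10: ref 5 -> HIT, frames=[5,6,3,4] (faults so far: 5)
  step 11: ref 1 -> FAULT, evict 3, frames=[5,6,1,4] (faults so far: 6)
  step 12: ref 4 -> HIT, frames=[5,6,1,4] (faults so far: 6)
  step 13: ref 6 -> HIT, frames=[5,6,1,4] (faults so far: 6)
  step 14: ref 1 -> HIT, frames=[5,6,1,4] (faults so far: 6)
  step 15: ref 2 -> FAULT, evict 1, frames=[5,6,2,4] (faults so far: 7)
  Optimal total faults: 7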